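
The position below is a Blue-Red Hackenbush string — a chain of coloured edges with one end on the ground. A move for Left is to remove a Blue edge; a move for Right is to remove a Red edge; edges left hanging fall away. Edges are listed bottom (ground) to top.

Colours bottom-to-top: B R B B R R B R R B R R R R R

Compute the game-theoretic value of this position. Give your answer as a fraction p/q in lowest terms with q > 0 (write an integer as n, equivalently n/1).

12865/16384

edge 1 of 15 (B): { 0 | — } — 1
edge 2 of 15 (R): { 0 | 1 } — 1/2
edge 3 of 15 (B): { 0 1/2 | 1 } — 3/4
edge 4 of 15 (B): { 0 1/2 3/4 | 1 } — 7/8
edge 5 of 15 (R): { 0 1/2 3/4 | 7/8 1 } — 13/16
edge 6 of 15 (R): { 0 1/2 3/4 | 13/16 7/8 1 } — 25/32
edge 7 of 15 (B): { 0 1/2 3/4 25/32 | 13/16 7/8 1 } — 51/64
edge 8 of 15 (R): { 0 1/2 3/4 25/32 | 51/64 13/16 7/8 1 } — 101/128
edge 9 of 15 (R): { 0 1/2 3/4 25/32 | 101/128 51/64 13/16 7/8 1 } — 201/256
edge 10 of 15 (B): { 0 1/2 3/4 25/32 201/256 | 101/128 51/64 13/16 7/8 1 } — 403/512
edge 11 of 15 (R): { 0 1/2 3/4 25/32 201/256 | 403/512 101/128 51/64 13/16 7/8 1 } — 805/1024
edge 12 of 15 (R): { 0 1/2 3/4 25/32 201/256 | 805/1024 403/512 101/128 51/64 13/16 7/8 1 } — 1609/2048
edge 13 of 15 (R): { 0 1/2 3/4 25/32 201/256 | 1609/2048 805/1024 403/512 101/128 51/64 13/16 7/8 1 } — 3217/4096
edge 14 of 15 (R): { 0 1/2 3/4 25/32 201/256 | 3217/4096 1609/2048 805/1024 403/512 101/128 51/64 13/16 7/8 1 } — 6433/8192
edge 15 of 15 (R): { 0 1/2 3/4 25/32 201/256 | 6433/8192 3217/4096 1609/2048 805/1024 403/512 101/128 51/64 13/16 7/8 1 } — 12865/16384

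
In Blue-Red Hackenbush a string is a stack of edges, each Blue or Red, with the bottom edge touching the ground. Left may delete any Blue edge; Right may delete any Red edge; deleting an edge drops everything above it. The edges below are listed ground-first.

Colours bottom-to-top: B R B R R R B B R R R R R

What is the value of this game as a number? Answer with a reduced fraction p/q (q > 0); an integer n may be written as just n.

2241/4096

Prefix values for B R B R R R B B R R R R R via {L|R} + simplicity:
step 1: add B to get B; options L={ 0 } R={ · } => 1
step 2: add R to get BR; options L={ 0 } R={ 1 } => 1/2
step 3: add B to get BRB; options L={ 0; 1/2 } R={ 1 } => 3/4
step 4: add R to get BRBR; options L={ 0; 1/2 } R={ 3/4; 1 } => 5/8
step 5: add R to get BRBRR; options L={ 0; 1/2 } R={ 5/8; 3/4; 1 } => 9/16
step 6: add R to get BRBRRR; options L={ 0; 1/2 } R={ 9/16; 5/8; 3/4; 1 } => 17/32
step 7: add B to get BRBRRRB; options L={ 0; 1/2; 17/32 } R={ 9/16; 5/8; 3/4; 1 } => 35/64
step 8: add B to get BRBRRRBB; options L={ 0; 1/2; 17/32; 35/64 } R={ 9/16; 5/8; 3/4; 1 } => 71/128
step 9: add R to get BRBRRRBBR; options L={ 0; 1/2; 17/32; 35/64 } R={ 71/128; 9/16; 5/8; 3/4; 1 } => 141/256
step 10: add R to get BRBRRRBBRR; options L={ 0; 1/2; 17/32; 35/64 } R={ 141/256; 71/128; 9/16; 5/8; 3/4; 1 } => 281/512
step 11: add R to get BRBRRRBBRRR; options L={ 0; 1/2; 17/32; 35/64 } R={ 281/512; 141/256; 71/128; 9/16; 5/8; 3/4; 1 } => 561/1024
step 12: add R to get BRBRRRBBRRRR; options L={ 0; 1/2; 17/32; 35/64 } R={ 561/1024; 281/512; 141/256; 71/128; 9/16; 5/8; 3/4; 1 } => 1121/2048
step 13: add R to get BRBRRRBBRRRRR; options L={ 0; 1/2; 17/32; 35/64 } R={ 1121/2048; 561/1024; 281/512; 141/256; 71/128; 9/16; 5/8; 3/4; 1 } => 2241/4096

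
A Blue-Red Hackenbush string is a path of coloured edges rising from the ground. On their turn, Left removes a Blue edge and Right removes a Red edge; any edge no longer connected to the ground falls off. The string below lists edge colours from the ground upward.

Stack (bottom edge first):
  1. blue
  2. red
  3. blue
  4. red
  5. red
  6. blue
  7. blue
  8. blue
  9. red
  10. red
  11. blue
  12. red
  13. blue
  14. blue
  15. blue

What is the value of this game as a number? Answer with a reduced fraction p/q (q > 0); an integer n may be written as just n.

10031/16384

Build val(s[:k]) for k = 1..15, string s = blue red blue red red blue blue blue red red blue red blue blue blue.
step 1: add blue to get b; options L={ 0 } R={ — } = 1
step 2: add red to get br; options L={ 0 } R={ 1 } = 1/2
step 3: add blue to get brb; options L={ 0 1/2 } R={ 1 } = 3/4
step 4: add red to get brbr; options L={ 0 1/2 } R={ 3/4 1 } = 5/8
step 5: add red to get brbrr; options L={ 0 1/2 } R={ 5/8 3/4 1 } = 9/16
step 6: add blue to get brbrrb; options L={ 0 1/2 9/16 } R={ 5/8 3/4 1 } = 19/32
step 7: add blue to get brbrrbb; options L={ 0 1/2 9/16 19/32 } R={ 5/8 3/4 1 } = 39/64
step 8: add blue to get brbrrbbb; options L={ 0 1/2 9/16 19/32 39/64 } R={ 5/8 3/4 1 } = 79/128
step 9: add red to get brbrrbbbr; options L={ 0 1/2 9/16 19/32 39/64 } R={ 79/128 5/8 3/4 1 } = 157/256
step 10: add red to get brbrrbbbrr; options L={ 0 1/2 9/16 19/32 39/64 } R={ 157/256 79/128 5/8 3/4 1 } = 313/512
step 11: add blue to get brbrrbbbrrb; options L={ 0 1/2 9/16 19/32 39/64 313/512 } R={ 157/256 79/128 5/8 3/4 1 } = 627/1024
step 12: add red to get brbrrbbbrrbr; options L={ 0 1/2 9/16 19/32 39/64 313/512 } R={ 627/1024 157/256 79/128 5/8 3/4 1 } = 1253/2048
step 13: add blue to get brbrrbbbrrbrb; options L={ 0 1/2 9/16 19/32 39/64 313/512 1253/2048 } R={ 627/1024 157/256 79/128 5/8 3/4 1 } = 2507/4096
step 14: add blue to get brbrrbbbrrbrbb; options L={ 0 1/2 9/16 19/32 39/64 313/512 1253/2048 2507/4096 } R={ 627/1024 157/256 79/128 5/8 3/4 1 } = 5015/8192
step 15: add blue to get brbrrbbbrrbrbbb; options L={ 0 1/2 9/16 19/32 39/64 313/512 1253/2048 2507/4096 5015/8192 } R={ 627/1024 157/256 79/128 5/8 3/4 1 } = 10031/16384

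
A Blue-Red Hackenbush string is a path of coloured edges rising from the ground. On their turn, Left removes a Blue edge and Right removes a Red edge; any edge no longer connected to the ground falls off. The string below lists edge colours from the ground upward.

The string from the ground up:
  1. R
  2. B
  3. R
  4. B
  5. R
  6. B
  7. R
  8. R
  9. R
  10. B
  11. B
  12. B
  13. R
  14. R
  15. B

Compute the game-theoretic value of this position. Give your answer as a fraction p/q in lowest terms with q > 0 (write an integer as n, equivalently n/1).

R: Left { (no moves) }, Right { 0 } => simplest -1
RB: Left { -1 }, Right { 0 } => simplest -1/2
RBR: Left { -1 }, Right { -1/2,0 } => simplest -3/4
RBRB: Left { -1,-3/4 }, Right { -1/2,0 } => simplest -5/8
RBRBR: Left { -1,-3/4 }, Right { -5/8,-1/2,0 } => simplest -11/16
RBRBRB: Left { -1,-3/4,-11/16 }, Right { -5/8,-1/2,0 } => simplest -21/32
RBRBRBR: Left { -1,-3/4,-11/16 }, Right { -21/32,-5/8,-1/2,0 } => simplest -43/64
RBRBRBRR: Left { -1,-3/4,-11/16 }, Right { -43/64,-21/32,-5/8,-1/2,0 } => simplest -87/128
RBRBRBRRR: Left { -1,-3/4,-11/16 }, Right { -87/128,-43/64,-21/32,-5/8,-1/2,0 } => simplest -175/256
RBRBRBRRRB: Left { -1,-3/4,-11/16,-175/256 }, Right { -87/128,-43/64,-21/32,-5/8,-1/2,0 } => simplest -349/512
RBRBRBRRRBB: Left { -1,-3/4,-11/16,-175/256,-349/512 }, Right { -87/128,-43/64,-21/32,-5/8,-1/2,0 } => simplest -697/1024
RBRBRBRRRBBB: Left { -1,-3/4,-11/16,-175/256,-349/512,-697/1024 }, Right { -87/128,-43/64,-21/32,-5/8,-1/2,0 } => simplest -1393/2048
RBRBRBRRRBBBR: Left { -1,-3/4,-11/16,-175/256,-349/512,-697/1024 }, Right { -1393/2048,-87/128,-43/64,-21/32,-5/8,-1/2,0 } => simplest -2787/4096
RBRBRBRRRBBBRR: Left { -1,-3/4,-11/16,-175/256,-349/512,-697/1024 }, Right { -2787/4096,-1393/2048,-87/128,-43/64,-21/32,-5/8,-1/2,0 } => simplest -5575/8192
RBRBRBRRRBBBRRB: Left { -1,-3/4,-11/16,-175/256,-349/512,-697/1024,-5575/8192 }, Right { -2787/4096,-1393/2048,-87/128,-43/64,-21/32,-5/8,-1/2,0 } => simplest -11149/16384

-11149/16384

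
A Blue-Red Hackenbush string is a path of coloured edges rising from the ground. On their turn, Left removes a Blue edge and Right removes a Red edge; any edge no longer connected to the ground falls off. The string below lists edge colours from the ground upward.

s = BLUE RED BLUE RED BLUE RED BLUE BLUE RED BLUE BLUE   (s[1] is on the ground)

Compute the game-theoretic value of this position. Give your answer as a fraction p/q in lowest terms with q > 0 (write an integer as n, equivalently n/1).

1 of 11 · B · max L 0 · min R +∞ → 1
2 of 11 · BR · max L 0 · min R 1 → 1/2
3 of 11 · BRB · max L 1/2 · min R 1 → 3/4
4 of 11 · BRBR · max L 1/2 · min R 3/4 → 5/8
5 of 11 · BRBRB · max L 5/8 · min R 3/4 → 11/16
6 of 11 · BRBRBR · max L 5/8 · min R 11/16 → 21/32
7 of 11 · BRBRBRB · max L 21/32 · min R 11/16 → 43/64
8 of 11 · BRBRBRBB · max L 43/64 · min R 11/16 → 87/128
9 of 11 · BRBRBRBBR · max L 43/64 · min R 87/128 → 173/256
10 of 11 · BRBRBRBBRB · max L 173/256 · min R 87/128 → 347/512
11 of 11 · BRBRBRBBRBB · max L 347/512 · min R 87/128 → 695/1024

695/1024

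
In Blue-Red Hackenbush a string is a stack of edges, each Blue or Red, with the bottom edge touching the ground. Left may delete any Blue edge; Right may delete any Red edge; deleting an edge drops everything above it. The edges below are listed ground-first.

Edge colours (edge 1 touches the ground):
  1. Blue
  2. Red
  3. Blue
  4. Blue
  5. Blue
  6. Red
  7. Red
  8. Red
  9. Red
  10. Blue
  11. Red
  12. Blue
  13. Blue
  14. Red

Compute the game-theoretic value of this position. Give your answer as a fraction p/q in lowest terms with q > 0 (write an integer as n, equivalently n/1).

step 1: add Blue to get B; options L={ 0 } R={ ∅ } ⇒ 1
step 2: add Red to get BR; options L={ 0 } R={ 1 } ⇒ 1/2
step 3: add Blue to get BRB; options L={ 0 1/2 } R={ 1 } ⇒ 3/4
step 4: add Blue to get BRBB; options L={ 0 1/2 3/4 } R={ 1 } ⇒ 7/8
step 5: add Blue to get BRBBB; options L={ 0 1/2 3/4 7/8 } R={ 1 } ⇒ 15/16
step 6: add Red to get BRBBBR; options L={ 0 1/2 3/4 7/8 } R={ 15/16 1 } ⇒ 29/32
step 7: add Red to get BRBBBRR; options L={ 0 1/2 3/4 7/8 } R={ 29/32 15/16 1 } ⇒ 57/64
step 8: add Red to get BRBBBRRR; options L={ 0 1/2 3/4 7/8 } R={ 57/64 29/32 15/16 1 } ⇒ 113/128
step 9: add Red to get BRBBBRRRR; options L={ 0 1/2 3/4 7/8 } R={ 113/128 57/64 29/32 15/16 1 } ⇒ 225/256
step 10: add Blue to get BRBBBRRRRB; options L={ 0 1/2 3/4 7/8 225/256 } R={ 113/128 57/64 29/32 15/16 1 } ⇒ 451/512
step 11: add Red to get BRBBBRRRRBR; options L={ 0 1/2 3/4 7/8 225/256 } R={ 451/512 113/128 57/64 29/32 15/16 1 } ⇒ 901/1024
step 12: add Blue to get BRBBBRRRRBRB; options L={ 0 1/2 3/4 7/8 225/256 901/1024 } R={ 451/512 113/128 57/64 29/32 15/16 1 } ⇒ 1803/2048
step 13: add Blue to get BRBBBRRRRBRBB; options L={ 0 1/2 3/4 7/8 225/256 901/1024 1803/2048 } R={ 451/512 113/128 57/64 29/32 15/16 1 } ⇒ 3607/4096
step 14: add Red to get BRBBBRRRRBRBBR; options L={ 0 1/2 3/4 7/8 225/256 901/1024 1803/2048 } R={ 3607/4096 451/512 113/128 57/64 29/32 15/16 1 } ⇒ 7213/8192

7213/8192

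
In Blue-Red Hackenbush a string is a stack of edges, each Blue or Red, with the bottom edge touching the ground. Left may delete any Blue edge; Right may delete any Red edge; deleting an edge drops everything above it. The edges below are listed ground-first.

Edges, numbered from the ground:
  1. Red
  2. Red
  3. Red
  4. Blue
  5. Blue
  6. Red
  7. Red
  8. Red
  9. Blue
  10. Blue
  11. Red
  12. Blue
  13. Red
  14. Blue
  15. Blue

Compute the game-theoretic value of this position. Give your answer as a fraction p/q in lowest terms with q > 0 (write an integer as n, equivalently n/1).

Build v(s[:k]) for k = 1..15, string s = Red Red Red Blue Blue Red Red Red Blue Blue Red Blue Red Blue Blue.
edge 1 of 15 (Red): { · | 0 } ⇒ -1
edge 2 of 15 (Red): { · | -1,0 } ⇒ -2
edge 3 of 15 (Red): { · | -2,-1,0 } ⇒ -3
edge 4 of 15 (Blue): { -3 | -2,-1,0 } ⇒ -5/2
edge 5 of 15 (Blue): { -3,-5/2 | -2,-1,0 } ⇒ -9/4
edge 6 of 15 (Red): { -3,-5/2 | -9/4,-2,-1,0 } ⇒ -19/8
edge 7 of 15 (Red): { -3,-5/2 | -19/8,-9/4,-2,-1,0 } ⇒ -39/16
edge 8 of 15 (Red): { -3,-5/2 | -39/16,-19/8,-9/4,-2,-1,0 } ⇒ -79/32
edge 9 of 15 (Blue): { -3,-5/2,-79/32 | -39/16,-19/8,-9/4,-2,-1,0 } ⇒ -157/64
edge 10 of 15 (Blue): { -3,-5/2,-79/32,-157/64 | -39/16,-19/8,-9/4,-2,-1,0 } ⇒ -313/128
edge 11 of 15 (Red): { -3,-5/2,-79/32,-157/64 | -313/128,-39/16,-19/8,-9/4,-2,-1,0 } ⇒ -627/256
edge 12 of 15 (Blue): { -3,-5/2,-79/32,-157/64,-627/256 | -313/128,-39/16,-19/8,-9/4,-2,-1,0 } ⇒ -1253/512
edge 13 of 15 (Red): { -3,-5/2,-79/32,-157/64,-627/256 | -1253/512,-313/128,-39/16,-19/8,-9/4,-2,-1,0 } ⇒ -2507/1024
edge 14 of 15 (Blue): { -3,-5/2,-79/32,-157/64,-627/256,-2507/1024 | -1253/512,-313/128,-39/16,-19/8,-9/4,-2,-1,0 } ⇒ -5013/2048
edge 15 of 15 (Blue): { -3,-5/2,-79/32,-157/64,-627/256,-2507/1024,-5013/2048 | -1253/512,-313/128,-39/16,-19/8,-9/4,-2,-1,0 } ⇒ -10025/4096

-10025/4096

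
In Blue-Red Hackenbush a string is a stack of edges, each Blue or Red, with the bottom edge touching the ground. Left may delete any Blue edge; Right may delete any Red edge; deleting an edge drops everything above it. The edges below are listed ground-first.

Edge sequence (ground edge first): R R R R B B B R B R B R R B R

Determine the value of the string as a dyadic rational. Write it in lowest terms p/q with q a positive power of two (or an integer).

Build g(s[:k]) for k = 1..15, string s = R R R R B B B R B R B R R B R.
step 1: add R to get R; options L={ none } R={ 0 } — -1
step 2: add R to get RR; options L={ none } R={ -1; 0 } — -2
step 3: add R to get RRR; options L={ none } R={ -2; -1; 0 } — -3
step 4: add R to get RRRR; options L={ none } R={ -3; -2; -1; 0 } — -4
step 5: add B to get RRRRB; options L={ -4 } R={ -3; -2; -1; 0 } — -7/2
step 6: add B to get RRRRBB; options L={ -4; -7/2 } R={ -3; -2; -1; 0 } — -13/4
step 7: add B to get RRRRBBB; options L={ -4; -7/2; -13/4 } R={ -3; -2; -1; 0 } — -25/8
step 8: add R to get RRRRBBBR; options L={ -4; -7/2; -13/4 } R={ -25/8; -3; -2; -1; 0 } — -51/16
step 9: add B to get RRRRBBBRB; options L={ -4; -7/2; -13/4; -51/16 } R={ -25/8; -3; -2; -1; 0 } — -101/32
step 10: add R to get RRRRBBBRBR; options L={ -4; -7/2; -13/4; -51/16 } R={ -101/32; -25/8; -3; -2; -1; 0 } — -203/64
step 11: add B to get RRRRBBBRBRB; options L={ -4; -7/2; -13/4; -51/16; -203/64 } R={ -101/32; -25/8; -3; -2; -1; 0 } — -405/128
step 12: add R to get RRRRBBBRBRBR; options L={ -4; -7/2; -13/4; -51/16; -203/64 } R={ -405/128; -101/32; -25/8; -3; -2; -1; 0 } — -811/256
step 13: add R to get RRRRBBBRBRBRR; options L={ -4; -7/2; -13/4; -51/16; -203/64 } R={ -811/256; -405/128; -101/32; -25/8; -3; -2; -1; 0 } — -1623/512
step 14: add B to get RRRRBBBRBRBRRB; options L={ -4; -7/2; -13/4; -51/16; -203/64; -1623/512 } R={ -811/256; -405/128; -101/32; -25/8; -3; -2; -1; 0 } — -3245/1024
step 15: add R to get RRRRBBBRBRBRRBR; options L={ -4; -7/2; -13/4; -51/16; -203/64; -1623/512 } R={ -3245/1024; -811/256; -405/128; -101/32; -25/8; -3; -2; -1; 0 } — -6491/2048

-6491/2048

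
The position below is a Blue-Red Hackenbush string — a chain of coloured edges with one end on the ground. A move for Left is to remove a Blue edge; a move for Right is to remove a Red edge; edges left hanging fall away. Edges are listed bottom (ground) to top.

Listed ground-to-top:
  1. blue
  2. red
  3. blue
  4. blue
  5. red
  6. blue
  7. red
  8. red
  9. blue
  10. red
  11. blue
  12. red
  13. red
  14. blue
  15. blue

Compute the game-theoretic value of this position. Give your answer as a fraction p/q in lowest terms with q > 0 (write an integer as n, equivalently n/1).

b: Left { 0 }, Right { ∅ } so simplest 1
br: Left { 0 }, Right { 1 } so simplest 1/2
brb: Left { 0 1/2 }, Right { 1 } so simplest 3/4
brbb: Left { 0 1/2 3/4 }, Right { 1 } so simplest 7/8
brbbr: Left { 0 1/2 3/4 }, Right { 7/8 1 } so simplest 13/16
brbbrb: Left { 0 1/2 3/4 13/16 }, Right { 7/8 1 } so simplest 27/32
brbbrbr: Left { 0 1/2 3/4 13/16 }, Right { 27/32 7/8 1 } so simplest 53/64
brbbrbrr: Left { 0 1/2 3/4 13/16 }, Right { 53/64 27/32 7/8 1 } so simplest 105/128
brbbrbrrb: Left { 0 1/2 3/4 13/16 105/128 }, Right { 53/64 27/32 7/8 1 } so simplest 211/256
brbbrbrrbr: Left { 0 1/2 3/4 13/16 105/128 }, Right { 211/256 53/64 27/32 7/8 1 } so simplest 421/512
brbbrbrrbrb: Left { 0 1/2 3/4 13/16 105/128 421/512 }, Right { 211/256 53/64 27/32 7/8 1 } so simplest 843/1024
brbbrbrrbrbr: Left { 0 1/2 3/4 13/16 105/128 421/512 }, Right { 843/1024 211/256 53/64 27/32 7/8 1 } so simplest 1685/2048
brbbrbrrbrbrr: Left { 0 1/2 3/4 13/16 105/128 421/512 }, Right { 1685/2048 843/1024 211/256 53/64 27/32 7/8 1 } so simplest 3369/4096
brbbrbrrbrbrrb: Left { 0 1/2 3/4 13/16 105/128 421/512 3369/4096 }, Right { 1685/2048 843/1024 211/256 53/64 27/32 7/8 1 } so simplest 6739/8192
brbbrbrrbrbrrbb: Left { 0 1/2 3/4 13/16 105/128 421/512 3369/4096 6739/8192 }, Right { 1685/2048 843/1024 211/256 53/64 27/32 7/8 1 } so simplest 13479/16384

13479/16384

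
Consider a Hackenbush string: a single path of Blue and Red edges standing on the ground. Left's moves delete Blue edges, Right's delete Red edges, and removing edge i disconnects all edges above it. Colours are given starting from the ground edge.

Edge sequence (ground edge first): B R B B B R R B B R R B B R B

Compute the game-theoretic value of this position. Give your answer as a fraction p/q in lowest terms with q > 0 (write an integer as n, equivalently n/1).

14747/16384

Recurse on prefixes of the 15-edge string B R B B B R R B B R R B B R B:
B: Left { 0 }, Right { · } => simplest 1
BR: Left { 0 }, Right { 1 } => simplest 1/2
BRB: Left { 0, 1/2 }, Right { 1 } => simplest 3/4
BRBB: Left { 0, 1/2, 3/4 }, Right { 1 } => simplest 7/8
BRBBB: Left { 0, 1/2, 3/4, 7/8 }, Right { 1 } => simplest 15/16
BRBBBR: Left { 0, 1/2, 3/4, 7/8 }, Right { 15/16, 1 } => simplest 29/32
BRBBBRR: Left { 0, 1/2, 3/4, 7/8 }, Right { 29/32, 15/16, 1 } => simplest 57/64
BRBBBRRB: Left { 0, 1/2, 3/4, 7/8, 57/64 }, Right { 29/32, 15/16, 1 } => simplest 115/128
BRBBBRRBB: Left { 0, 1/2, 3/4, 7/8, 57/64, 115/128 }, Right { 29/32, 15/16, 1 } => simplest 231/256
BRBBBRRBBR: Left { 0, 1/2, 3/4, 7/8, 57/64, 115/128 }, Right { 231/256, 29/32, 15/16, 1 } => simplest 461/512
BRBBBRRBBRR: Left { 0, 1/2, 3/4, 7/8, 57/64, 115/128 }, Right { 461/512, 231/256, 29/32, 15/16, 1 } => simplest 921/1024
BRBBBRRBBRRB: Left { 0, 1/2, 3/4, 7/8, 57/64, 115/128, 921/1024 }, Right { 461/512, 231/256, 29/32, 15/16, 1 } => simplest 1843/2048
BRBBBRRBBRRBB: Left { 0, 1/2, 3/4, 7/8, 57/64, 115/128, 921/1024, 1843/2048 }, Right { 461/512, 231/256, 29/32, 15/16, 1 } => simplest 3687/4096
BRBBBRRBBRRBBR: Left { 0, 1/2, 3/4, 7/8, 57/64, 115/128, 921/1024, 1843/2048 }, Right { 3687/4096, 461/512, 231/256, 29/32, 15/16, 1 } => simplest 7373/8192
BRBBBRRBBRRBBRB: Left { 0, 1/2, 3/4, 7/8, 57/64, 115/128, 921/1024, 1843/2048, 7373/8192 }, Right { 3687/4096, 461/512, 231/256, 29/32, 15/16, 1 } => simplest 14747/16384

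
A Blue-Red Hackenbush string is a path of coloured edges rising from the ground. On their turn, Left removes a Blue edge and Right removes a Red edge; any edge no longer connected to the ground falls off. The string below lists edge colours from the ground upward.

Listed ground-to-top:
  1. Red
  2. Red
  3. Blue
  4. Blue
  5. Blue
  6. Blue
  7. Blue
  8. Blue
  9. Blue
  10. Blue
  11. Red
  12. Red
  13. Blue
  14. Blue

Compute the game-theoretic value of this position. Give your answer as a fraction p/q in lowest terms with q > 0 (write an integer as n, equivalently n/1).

Build G(s[:k]) for k = 1..14, string s = Red Red Blue Blue Blue Blue Blue Blue Blue Blue Red Red Blue Blue.
G(R) = { ∅ | 0 } → -1
G(RR) = { ∅ | -1; 0 } → -2
G(RRB) = { -2 | -1; 0 } → -3/2
G(RRBB) = { -2; -3/2 | -1; 0 } → -5/4
G(RRBBB) = { -2; -3/2; -5/4 | -1; 0 } → -9/8
G(RRBBBB) = { -2; -3/2; -5/4; -9/8 | -1; 0 } → -17/16
G(RRBBBBB) = { -2; -3/2; -5/4; -9/8; -17/16 | -1; 0 } → -33/32
G(RRBBBBBB) = { -2; -3/2; -5/4; -9/8; -17/16; -33/32 | -1; 0 } → -65/64
G(RRBBBBBBB) = { -2; -3/2; -5/4; -9/8; -17/16; -33/32; -65/64 | -1; 0 } → -129/128
G(RRBBBBBBBB) = { -2; -3/2; -5/4; -9/8; -17/16; -33/32; -65/64; -129/128 | -1; 0 } → -257/256
G(RRBBBBBBBBR) = { -2; -3/2; -5/4; -9/8; -17/16; -33/32; -65/64; -129/128 | -257/256; -1; 0 } → -515/512
G(RRBBBBBBBBRR) = { -2; -3/2; -5/4; -9/8; -17/16; -33/32; -65/64; -129/128 | -515/512; -257/256; -1; 0 } → -1031/1024
G(RRBBBBBBBBRRB) = { -2; -3/2; -5/4; -9/8; -17/16; -33/32; -65/64; -129/128; -1031/1024 | -515/512; -257/256; -1; 0 } → -2061/2048
G(RRBBBBBBBBRRBB) = { -2; -3/2; -5/4; -9/8; -17/16; -33/32; -65/64; -129/128; -1031/1024; -2061/2048 | -515/512; -257/256; -1; 0 } → -4121/4096

-4121/4096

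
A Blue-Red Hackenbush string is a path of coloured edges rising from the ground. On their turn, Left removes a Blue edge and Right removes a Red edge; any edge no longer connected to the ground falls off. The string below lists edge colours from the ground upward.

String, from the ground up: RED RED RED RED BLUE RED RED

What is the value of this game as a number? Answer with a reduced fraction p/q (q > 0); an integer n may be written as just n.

1 of 7 · R · max L −∞ · min R 0 so -1
2 of 7 · RR · max L −∞ · min R -1 so -2
3 of 7 · RRR · max L −∞ · min R -2 so -3
4 of 7 · RRRR · max L −∞ · min R -3 so -4
5 of 7 · RRRRB · max L -4 · min R -3 so -7/2
6 of 7 · RRRRBR · max L -4 · min R -7/2 so -15/4
7 of 7 · RRRRBRR · max L -4 · min R -15/4 so -31/8

-31/8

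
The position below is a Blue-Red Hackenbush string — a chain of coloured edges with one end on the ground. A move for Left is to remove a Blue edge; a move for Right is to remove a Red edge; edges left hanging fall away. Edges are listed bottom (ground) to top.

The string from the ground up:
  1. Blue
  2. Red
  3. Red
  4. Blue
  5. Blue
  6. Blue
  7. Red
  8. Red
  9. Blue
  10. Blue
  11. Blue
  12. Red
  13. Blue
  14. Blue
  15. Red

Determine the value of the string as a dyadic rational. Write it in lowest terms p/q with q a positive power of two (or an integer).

Recurse on prefixes of the 15-edge string Blue Red Red Blue Blue Blue Red Red Blue Blue Blue Red Blue Blue Red:
val_1 [B]  L=[0]  R=[∅]  -> 1
val_2 [BR]  L=[0]  R=[1]  -> 1/2
val_3 [BRR]  L=[0]  R=[1/2,1]  -> 1/4
val_4 [BRRB]  L=[0,1/4]  R=[1/2,1]  -> 3/8
val_5 [BRRBB]  L=[0,1/4,3/8]  R=[1/2,1]  -> 7/16
val_6 [BRRBBB]  L=[0,1/4,3/8,7/16]  R=[1/2,1]  -> 15/32
val_7 [BRRBBBR]  L=[0,1/4,3/8,7/16]  R=[15/32,1/2,1]  -> 29/64
val_8 [BRRBBBRR]  L=[0,1/4,3/8,7/16]  R=[29/64,15/32,1/2,1]  -> 57/128
val_9 [BRRBBBRRB]  L=[0,1/4,3/8,7/16,57/128]  R=[29/64,15/32,1/2,1]  -> 115/256
val_10 [BRRBBBRRBB]  L=[0,1/4,3/8,7/16,57/128,115/256]  R=[29/64,15/32,1/2,1]  -> 231/512
val_11 [BRRBBBRRBBB]  L=[0,1/4,3/8,7/16,57/128,115/256,231/512]  R=[29/64,15/32,1/2,1]  -> 463/1024
val_12 [BRRBBBRRBBBR]  L=[0,1/4,3/8,7/16,57/128,115/256,231/512]  R=[463/1024,29/64,15/32,1/2,1]  -> 925/2048
val_13 [BRRBBBRRBBBRB]  L=[0,1/4,3/8,7/16,57/128,115/256,231/512,925/2048]  R=[463/1024,29/64,15/32,1/2,1]  -> 1851/4096
val_14 [BRRBBBRRBBBRBB]  L=[0,1/4,3/8,7/16,57/128,115/256,231/512,925/2048,1851/4096]  R=[463/1024,29/64,15/32,1/2,1]  -> 3703/8192
val_15 [BRRBBBRRBBBRBBR]  L=[0,1/4,3/8,7/16,57/128,115/256,231/512,925/2048,1851/4096]  R=[3703/8192,463/1024,29/64,15/32,1/2,1]  -> 7405/16384

7405/16384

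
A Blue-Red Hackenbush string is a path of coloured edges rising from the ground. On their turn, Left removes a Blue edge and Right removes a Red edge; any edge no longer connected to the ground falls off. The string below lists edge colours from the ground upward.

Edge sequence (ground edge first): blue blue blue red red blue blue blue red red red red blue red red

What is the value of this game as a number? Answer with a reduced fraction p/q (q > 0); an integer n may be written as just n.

Prefix values for blue blue blue red red blue blue blue red red red red blue red red via {L|R} + simplicity:
step 1: add blue to get b; options L={ 0 } R={  } -> 1
step 2: add blue to get bb; options L={ 0,1 } R={  } -> 2
step 3: add blue to get bbb; options L={ 0,1,2 } R={  } -> 3
step 4: add red to get bbbr; options L={ 0,1,2 } R={ 3 } -> 5/2
step 5: add red to get bbbrr; options L={ 0,1,2 } R={ 5/2,3 } -> 9/4
step 6: add blue to get bbbrrb; options L={ 0,1,2,9/4 } R={ 5/2,3 } -> 19/8
step 7: add blue to get bbbrrbb; options L={ 0,1,2,9/4,19/8 } R={ 5/2,3 } -> 39/16
step 8: add blue to get bbbrrbbb; options L={ 0,1,2,9/4,19/8,39/16 } R={ 5/2,3 } -> 79/32
step 9: add red to get bbbrrbbbr; options L={ 0,1,2,9/4,19/8,39/16 } R={ 79/32,5/2,3 } -> 157/64
step 10: add red to get bbbrrbbbrr; options L={ 0,1,2,9/4,19/8,39/16 } R={ 157/64,79/32,5/2,3 } -> 313/128
step 11: add red to get bbbrrbbbrrr; options L={ 0,1,2,9/4,19/8,39/16 } R={ 313/128,157/64,79/32,5/2,3 } -> 625/256
step 12: add red to get bbbrrbbbrrrr; options L={ 0,1,2,9/4,19/8,39/16 } R={ 625/256,313/128,157/64,79/32,5/2,3 } -> 1249/512
step 13: add blue to get bbbrrbbbrrrrb; options L={ 0,1,2,9/4,19/8,39/16,1249/512 } R={ 625/256,313/128,157/64,79/32,5/2,3 } -> 2499/1024
step 14: add red to get bbbrrbbbrrrrbr; options L={ 0,1,2,9/4,19/8,39/16,1249/512 } R={ 2499/1024,625/256,313/128,157/64,79/32,5/2,3 } -> 4997/2048
step 15: add red to get bbbrrbbbrrrrbrr; options L={ 0,1,2,9/4,19/8,39/16,1249/512 } R={ 4997/2048,2499/1024,625/256,313/128,157/64,79/32,5/2,3 } -> 9993/4096

9993/4096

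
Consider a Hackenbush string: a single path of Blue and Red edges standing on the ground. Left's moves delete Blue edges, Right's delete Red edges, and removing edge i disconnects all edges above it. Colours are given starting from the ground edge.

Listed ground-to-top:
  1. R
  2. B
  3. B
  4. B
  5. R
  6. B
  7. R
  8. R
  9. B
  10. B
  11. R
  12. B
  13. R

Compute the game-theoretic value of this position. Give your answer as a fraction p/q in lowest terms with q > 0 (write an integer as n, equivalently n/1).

step 1: add R to get R; options L={  } R={ 0 } ⇒ -1
step 2: add B to get RB; options L={ -1 } R={ 0 } ⇒ -1/2
step 3: add B to get RBB; options L={ -1 -1/2 } R={ 0 } ⇒ -1/4
step 4: add B to get RBBB; options L={ -1 -1/2 -1/4 } R={ 0 } ⇒ -1/8
step 5: add R to get RBBBR; options L={ -1 -1/2 -1/4 } R={ -1/8 0 } ⇒ -3/16
step 6: add B to get RBBBRB; options L={ -1 -1/2 -1/4 -3/16 } R={ -1/8 0 } ⇒ -5/32
step 7: add R to get RBBBRBR; options L={ -1 -1/2 -1/4 -3/16 } R={ -5/32 -1/8 0 } ⇒ -11/64
step 8: add R to get RBBBRBRR; options L={ -1 -1/2 -1/4 -3/16 } R={ -11/64 -5/32 -1/8 0 } ⇒ -23/128
step 9: add B to get RBBBRBRRB; options L={ -1 -1/2 -1/4 -3/16 -23/128 } R={ -11/64 -5/32 -1/8 0 } ⇒ -45/256
step 10: add B to get RBBBRBRRBB; options L={ -1 -1/2 -1/4 -3/16 -23/128 -45/256 } R={ -11/64 -5/32 -1/8 0 } ⇒ -89/512
step 11: add R to get RBBBRBRRBBR; options L={ -1 -1/2 -1/4 -3/16 -23/128 -45/256 } R={ -89/512 -11/64 -5/32 -1/8 0 } ⇒ -179/1024
step 12: add B to get RBBBRBRRBBRB; options L={ -1 -1/2 -1/4 -3/16 -23/128 -45/256 -179/1024 } R={ -89/512 -11/64 -5/32 -1/8 0 } ⇒ -357/2048
step 13: add R to get RBBBRBRRBBRBR; options L={ -1 -1/2 -1/4 -3/16 -23/128 -45/256 -179/1024 } R={ -357/2048 -89/512 -11/64 -5/32 -1/8 0 } ⇒ -715/4096

-715/4096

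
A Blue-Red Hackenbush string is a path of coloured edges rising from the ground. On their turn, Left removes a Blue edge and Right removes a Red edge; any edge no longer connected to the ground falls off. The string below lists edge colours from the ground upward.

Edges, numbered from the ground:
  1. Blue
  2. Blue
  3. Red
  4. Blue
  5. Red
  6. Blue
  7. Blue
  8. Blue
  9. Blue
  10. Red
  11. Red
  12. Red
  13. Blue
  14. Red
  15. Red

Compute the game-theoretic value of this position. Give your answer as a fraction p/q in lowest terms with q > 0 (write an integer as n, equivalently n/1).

14217/8192

Recurse on prefixes of the 15-edge string Blue Blue Red Blue Red Blue Blue Blue Blue Red Red Red Blue Red Red:
edge 1 of 15 (Blue): { 0 | (no moves) } gives 1
edge 2 of 15 (Blue): { 0; 1 | (no moves) } gives 2
edge 3 of 15 (Red): { 0; 1 | 2 } gives 3/2
edge 4 of 15 (Blue): { 0; 1; 3/2 | 2 } gives 7/4
edge 5 of 15 (Red): { 0; 1; 3/2 | 7/4; 2 } gives 13/8
edge 6 of 15 (Blue): { 0; 1; 3/2; 13/8 | 7/4; 2 } gives 27/16
edge 7 of 15 (Blue): { 0; 1; 3/2; 13/8; 27/16 | 7/4; 2 } gives 55/32
edge 8 of 15 (Blue): { 0; 1; 3/2; 13/8; 27/16; 55/32 | 7/4; 2 } gives 111/64
edge 9 of 15 (Blue): { 0; 1; 3/2; 13/8; 27/16; 55/32; 111/64 | 7/4; 2 } gives 223/128
edge 10 of 15 (Red): { 0; 1; 3/2; 13/8; 27/16; 55/32; 111/64 | 223/128; 7/4; 2 } gives 445/256
edge 11 of 15 (Red): { 0; 1; 3/2; 13/8; 27/16; 55/32; 111/64 | 445/256; 223/128; 7/4; 2 } gives 889/512
edge 12 of 15 (Red): { 0; 1; 3/2; 13/8; 27/16; 55/32; 111/64 | 889/512; 445/256; 223/128; 7/4; 2 } gives 1777/1024
edge 13 of 15 (Blue): { 0; 1; 3/2; 13/8; 27/16; 55/32; 111/64; 1777/1024 | 889/512; 445/256; 223/128; 7/4; 2 } gives 3555/2048
edge 14 of 15 (Red): { 0; 1; 3/2; 13/8; 27/16; 55/32; 111/64; 1777/1024 | 3555/2048; 889/512; 445/256; 223/128; 7/4; 2 } gives 7109/4096
edge 15 of 15 (Red): { 0; 1; 3/2; 13/8; 27/16; 55/32; 111/64; 1777/1024 | 7109/4096; 3555/2048; 889/512; 445/256; 223/128; 7/4; 2 } gives 14217/8192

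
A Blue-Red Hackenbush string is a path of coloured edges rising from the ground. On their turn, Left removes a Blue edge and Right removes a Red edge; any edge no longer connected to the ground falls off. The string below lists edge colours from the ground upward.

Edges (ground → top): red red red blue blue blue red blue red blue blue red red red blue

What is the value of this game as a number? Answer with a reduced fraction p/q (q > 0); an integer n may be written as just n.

-8861/4096

Build v(s[:k]) for k = 1..15, string s = red red red blue blue blue red blue red blue blue red red red blue.
r: Left { (no moves) }, Right { 0 } -> simplest -1
rr: Left { (no moves) }, Right { -1,0 } -> simplest -2
rrr: Left { (no moves) }, Right { -2,-1,0 } -> simplest -3
rrrb: Left { -3 }, Right { -2,-1,0 } -> simplest -5/2
rrrbb: Left { -3,-5/2 }, Right { -2,-1,0 } -> simplest -9/4
rrrbbb: Left { -3,-5/2,-9/4 }, Right { -2,-1,0 } -> simplest -17/8
rrrbbbr: Left { -3,-5/2,-9/4 }, Right { -17/8,-2,-1,0 } -> simplest -35/16
rrrbbbrb: Left { -3,-5/2,-9/4,-35/16 }, Right { -17/8,-2,-1,0 } -> simplest -69/32
rrrbbbrbr: Left { -3,-5/2,-9/4,-35/16 }, Right { -69/32,-17/8,-2,-1,0 } -> simplest -139/64
rrrbbbrbrb: Left { -3,-5/2,-9/4,-35/16,-139/64 }, Right { -69/32,-17/8,-2,-1,0 } -> simplest -277/128
rrrbbbrbrbb: Left { -3,-5/2,-9/4,-35/16,-139/64,-277/128 }, Right { -69/32,-17/8,-2,-1,0 } -> simplest -553/256
rrrbbbrbrbbr: Left { -3,-5/2,-9/4,-35/16,-139/64,-277/128 }, Right { -553/256,-69/32,-17/8,-2,-1,0 } -> simplest -1107/512
rrrbbbrbrbbrr: Left { -3,-5/2,-9/4,-35/16,-139/64,-277/128 }, Right { -1107/512,-553/256,-69/32,-17/8,-2,-1,0 } -> simplest -2215/1024
rrrbbbrbrbbrrr: Left { -3,-5/2,-9/4,-35/16,-139/64,-277/128 }, Right { -2215/1024,-1107/512,-553/256,-69/32,-17/8,-2,-1,0 } -> simplest -4431/2048
rrrbbbrbrbbrrrb: Left { -3,-5/2,-9/4,-35/16,-139/64,-277/128,-4431/2048 }, Right { -2215/1024,-1107/512,-553/256,-69/32,-17/8,-2,-1,0 } -> simplest -8861/4096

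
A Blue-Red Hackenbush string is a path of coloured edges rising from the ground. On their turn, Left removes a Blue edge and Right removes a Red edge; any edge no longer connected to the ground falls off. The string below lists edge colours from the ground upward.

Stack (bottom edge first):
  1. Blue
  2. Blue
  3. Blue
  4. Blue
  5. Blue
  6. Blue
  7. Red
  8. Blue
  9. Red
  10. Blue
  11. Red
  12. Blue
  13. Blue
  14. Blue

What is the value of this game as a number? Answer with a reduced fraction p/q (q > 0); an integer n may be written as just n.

Prefix values for Blue Blue Blue Blue Blue Blue Red Blue Red Blue Red Blue Blue Blue via {L|R} + simplicity:
1 of 14 · B · max L 0 · min R +∞ — 1
2 of 14 · BB · max L 1 · min R +∞ — 2
3 of 14 · BBB · max L 2 · min R +∞ — 3
4 of 14 · BBBB · max L 3 · min R +∞ — 4
5 of 14 · BBBBB · max L 4 · min R +∞ — 5
6 of 14 · BBBBBB · max L 5 · min R +∞ — 6
7 of 14 · BBBBBBR · max L 5 · min R 6 — 11/2
8 of 14 · BBBBBBRB · max L 11/2 · min R 6 — 23/4
9 of 14 · BBBBBBRBR · max L 11/2 · min R 23/4 — 45/8
10 of 14 · BBBBBBRBRB · max L 45/8 · min R 23/4 — 91/16
11 of 14 · BBBBBBRBRBR · max L 45/8 · min R 91/16 — 181/32
12 of 14 · BBBBBBRBRBRB · max L 181/32 · min R 91/16 — 363/64
13 of 14 · BBBBBBRBRBRBB · max L 363/64 · min R 91/16 — 727/128
14 of 14 · BBBBBBRBRBRBBB · max L 727/128 · min R 91/16 — 1455/256

1455/256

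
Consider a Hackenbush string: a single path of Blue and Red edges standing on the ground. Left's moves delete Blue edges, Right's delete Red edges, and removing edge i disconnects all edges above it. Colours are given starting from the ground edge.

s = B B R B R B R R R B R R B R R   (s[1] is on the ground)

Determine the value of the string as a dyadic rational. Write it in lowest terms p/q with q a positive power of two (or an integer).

13385/8192

Recurse on prefixes of the 15-edge string B B R B R B R R R B R R B R R:
step 1: add B to get B; options L={ 0 } R={ — } → 1
step 2: add B to get BB; options L={ 0, 1 } R={ — } → 2
step 3: add R to get BBR; options L={ 0, 1 } R={ 2 } → 3/2
step 4: add B to get BBRB; options L={ 0, 1, 3/2 } R={ 2 } → 7/4
step 5: add R to get BBRBR; options L={ 0, 1, 3/2 } R={ 7/4, 2 } → 13/8
step 6: add B to get BBRBRB; options L={ 0, 1, 3/2, 13/8 } R={ 7/4, 2 } → 27/16
step 7: add R to get BBRBRBR; options L={ 0, 1, 3/2, 13/8 } R={ 27/16, 7/4, 2 } → 53/32
step 8: add R to get BBRBRBRR; options L={ 0, 1, 3/2, 13/8 } R={ 53/32, 27/16, 7/4, 2 } → 105/64
step 9: add R to get BBRBRBRRR; options L={ 0, 1, 3/2, 13/8 } R={ 105/64, 53/32, 27/16, 7/4, 2 } → 209/128
step 10: add B to get BBRBRBRRRB; options L={ 0, 1, 3/2, 13/8, 209/128 } R={ 105/64, 53/32, 27/16, 7/4, 2 } → 419/256
step 11: add R to get BBRBRBRRRBR; options L={ 0, 1, 3/2, 13/8, 209/128 } R={ 419/256, 105/64, 53/32, 27/16, 7/4, 2 } → 837/512
step 12: add R to get BBRBRBRRRBRR; options L={ 0, 1, 3/2, 13/8, 209/128 } R={ 837/512, 419/256, 105/64, 53/32, 27/16, 7/4, 2 } → 1673/1024
step 13: add B to get BBRBRBRRRBRRB; options L={ 0, 1, 3/2, 13/8, 209/128, 1673/1024 } R={ 837/512, 419/256, 105/64, 53/32, 27/16, 7/4, 2 } → 3347/2048
step 14: add R to get BBRBRBRRRBRRBR; options L={ 0, 1, 3/2, 13/8, 209/128, 1673/1024 } R={ 3347/2048, 837/512, 419/256, 105/64, 53/32, 27/16, 7/4, 2 } → 6693/4096
step 15: add R to get BBRBRBRRRBRRBRR; options L={ 0, 1, 3/2, 13/8, 209/128, 1673/1024 } R={ 6693/4096, 3347/2048, 837/512, 419/256, 105/64, 53/32, 27/16, 7/4, 2 } → 13385/8192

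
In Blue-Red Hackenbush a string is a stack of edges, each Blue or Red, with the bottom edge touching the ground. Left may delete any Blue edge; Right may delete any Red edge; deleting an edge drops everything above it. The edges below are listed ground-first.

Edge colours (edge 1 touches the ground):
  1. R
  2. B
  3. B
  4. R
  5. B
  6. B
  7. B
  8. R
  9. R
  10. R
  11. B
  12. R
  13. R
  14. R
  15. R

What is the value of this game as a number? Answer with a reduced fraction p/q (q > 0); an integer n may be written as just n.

step 1: add R to get R; options L={ ∅ } R={ 0 } => -1
step 2: add B to get RB; options L={ -1 } R={ 0 } => -1/2
step 3: add B to get RBB; options L={ -1,-1/2 } R={ 0 } => -1/4
step 4: add R to get RBBR; options L={ -1,-1/2 } R={ -1/4,0 } => -3/8
step 5: add B to get RBBRB; options L={ -1,-1/2,-3/8 } R={ -1/4,0 } => -5/16
step 6: add B to get RBBRBB; options L={ -1,-1/2,-3/8,-5/16 } R={ -1/4,0 } => -9/32
step 7: add B to get RBBRBBB; options L={ -1,-1/2,-3/8,-5/16,-9/32 } R={ -1/4,0 } => -17/64
step 8: add R to get RBBRBBBR; options L={ -1,-1/2,-3/8,-5/16,-9/32 } R={ -17/64,-1/4,0 } => -35/128
step 9: add R to get RBBRBBBRR; options L={ -1,-1/2,-3/8,-5/16,-9/32 } R={ -35/128,-17/64,-1/4,0 } => -71/256
step 10: add R to get RBBRBBBRRR; options L={ -1,-1/2,-3/8,-5/16,-9/32 } R={ -71/256,-35/128,-17/64,-1/4,0 } => -143/512
step 11: add B to get RBBRBBBRRRB; options L={ -1,-1/2,-3/8,-5/16,-9/32,-143/512 } R={ -71/256,-35/128,-17/64,-1/4,0 } => -285/1024
step 12: add R to get RBBRBBBRRRBR; options L={ -1,-1/2,-3/8,-5/16,-9/32,-143/512 } R={ -285/1024,-71/256,-35/128,-17/64,-1/4,0 } => -571/2048
step 13: add R to get RBBRBBBRRRBRR; options L={ -1,-1/2,-3/8,-5/16,-9/32,-143/512 } R={ -571/2048,-285/1024,-71/256,-35/128,-17/64,-1/4,0 } => -1143/4096
step 14: add R to get RBBRBBBRRRBRRR; options L={ -1,-1/2,-3/8,-5/16,-9/32,-143/512 } R={ -1143/4096,-571/2048,-285/1024,-71/256,-35/128,-17/64,-1/4,0 } => -2287/8192
step 15: add R to get RBBRBBBRRRBRRRR; options L={ -1,-1/2,-3/8,-5/16,-9/32,-143/512 } R={ -2287/8192,-1143/4096,-571/2048,-285/1024,-71/256,-35/128,-17/64,-1/4,0 } => -4575/16384

-4575/16384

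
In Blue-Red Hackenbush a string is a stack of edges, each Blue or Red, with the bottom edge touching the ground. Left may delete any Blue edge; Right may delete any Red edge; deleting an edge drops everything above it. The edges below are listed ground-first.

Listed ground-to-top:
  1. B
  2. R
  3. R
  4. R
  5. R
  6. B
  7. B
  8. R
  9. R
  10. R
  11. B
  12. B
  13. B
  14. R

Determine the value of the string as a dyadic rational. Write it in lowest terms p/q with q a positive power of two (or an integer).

797/8192

Build val(s[:k]) for k = 1..14, string s = B R R R R B B R R R B B B R.
step 1: add B to get B; options L={ 0 } R={  } so 1
step 2: add R to get BR; options L={ 0 } R={ 1 } so 1/2
step 3: add R to get BRR; options L={ 0 } R={ 1/2, 1 } so 1/4
step 4: add R to get BRRR; options L={ 0 } R={ 1/4, 1/2, 1 } so 1/8
step 5: add R to get BRRRR; options L={ 0 } R={ 1/8, 1/4, 1/2, 1 } so 1/16
step 6: add B to get BRRRRB; options L={ 0, 1/16 } R={ 1/8, 1/4, 1/2, 1 } so 3/32
step 7: add B to get BRRRRBB; options L={ 0, 1/16, 3/32 } R={ 1/8, 1/4, 1/2, 1 } so 7/64
step 8: add R to get BRRRRBBR; options L={ 0, 1/16, 3/32 } R={ 7/64, 1/8, 1/4, 1/2, 1 } so 13/128
step 9: add R to get BRRRRBBRR; options L={ 0, 1/16, 3/32 } R={ 13/128, 7/64, 1/8, 1/4, 1/2, 1 } so 25/256
step 10: add R to get BRRRRBBRRR; options L={ 0, 1/16, 3/32 } R={ 25/256, 13/128, 7/64, 1/8, 1/4, 1/2, 1 } so 49/512
step 11: add B to get BRRRRBBRRRB; options L={ 0, 1/16, 3/32, 49/512 } R={ 25/256, 13/128, 7/64, 1/8, 1/4, 1/2, 1 } so 99/1024
step 12: add B to get BRRRRBBRRRBB; options L={ 0, 1/16, 3/32, 49/512, 99/1024 } R={ 25/256, 13/128, 7/64, 1/8, 1/4, 1/2, 1 } so 199/2048
step 13: add B to get BRRRRBBRRRBBB; options L={ 0, 1/16, 3/32, 49/512, 99/1024, 199/2048 } R={ 25/256, 13/128, 7/64, 1/8, 1/4, 1/2, 1 } so 399/4096
step 14: add R to get BRRRRBBRRRBBBR; options L={ 0, 1/16, 3/32, 49/512, 99/1024, 199/2048 } R={ 399/4096, 25/256, 13/128, 7/64, 1/8, 1/4, 1/2, 1 } so 797/8192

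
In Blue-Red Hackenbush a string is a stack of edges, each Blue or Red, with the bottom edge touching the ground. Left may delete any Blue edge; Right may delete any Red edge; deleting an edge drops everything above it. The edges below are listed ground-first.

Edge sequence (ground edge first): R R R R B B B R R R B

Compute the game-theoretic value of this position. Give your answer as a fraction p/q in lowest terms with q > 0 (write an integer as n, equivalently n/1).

step 1: add R to get R; options L={  } R={ 0 } gives -1
step 2: add R to get RR; options L={  } R={ -1, 0 } gives -2
step 3: add R to get RRR; options L={  } R={ -2, -1, 0 } gives -3
step 4: add R to get RRRR; options L={  } R={ -3, -2, -1, 0 } gives -4
step 5: add B to get RRRRB; options L={ -4 } R={ -3, -2, -1, 0 } gives -7/2
step 6: add B to get RRRRBB; options L={ -4, -7/2 } R={ -3, -2, -1, 0 } gives -13/4
step 7: add B to get RRRRBBB; options L={ -4, -7/2, -13/4 } R={ -3, -2, -1, 0 } gives -25/8
step 8: add R to get RRRRBBBR; options L={ -4, -7/2, -13/4 } R={ -25/8, -3, -2, -1, 0 } gives -51/16
step 9: add R to get RRRRBBBRR; options L={ -4, -7/2, -13/4 } R={ -51/16, -25/8, -3, -2, -1, 0 } gives -103/32
step 10: add R to get RRRRBBBRRR; options L={ -4, -7/2, -13/4 } R={ -103/32, -51/16, -25/8, -3, -2, -1, 0 } gives -207/64
step 11: add B to get RRRRBBBRRRB; options L={ -4, -7/2, -13/4, -207/64 } R={ -103/32, -51/16, -25/8, -3, -2, -1, 0 } gives -413/128

-413/128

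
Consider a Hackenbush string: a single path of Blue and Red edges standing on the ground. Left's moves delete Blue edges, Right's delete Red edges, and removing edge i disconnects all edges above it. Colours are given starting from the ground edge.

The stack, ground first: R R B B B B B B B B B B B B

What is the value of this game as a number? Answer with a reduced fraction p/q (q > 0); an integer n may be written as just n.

Prefix values for R R B B B B B B B B B B B B via {L|R} + simplicity:
value(R) = {  | 0 } -> -1
value(RR) = {  | -1; 0 } -> -2
value(RRB) = { -2 | -1; 0 } -> -3/2
value(RRBB) = { -2; -3/2 | -1; 0 } -> -5/4
value(RRBBB) = { -2; -3/2; -5/4 | -1; 0 } -> -9/8
value(RRBBBB) = { -2; -3/2; -5/4; -9/8 | -1; 0 } -> -17/16
value(RRBBBBB) = { -2; -3/2; -5/4; -9/8; -17/16 | -1; 0 } -> -33/32
value(RRBBBBBB) = { -2; -3/2; -5/4; -9/8; -17/16; -33/32 | -1; 0 } -> -65/64
value(RRBBBBBBB) = { -2; -3/2; -5/4; -9/8; -17/16; -33/32; -65/64 | -1; 0 } -> -129/128
value(RRBBBBBBBB) = { -2; -3/2; -5/4; -9/8; -17/16; -33/32; -65/64; -129/128 | -1; 0 } -> -257/256
value(RRBBBBBBBBB) = { -2; -3/2; -5/4; -9/8; -17/16; -33/32; -65/64; -129/128; -257/256 | -1; 0 } -> -513/512
value(RRBBBBBBBBBB) = { -2; -3/2; -5/4; -9/8; -17/16; -33/32; -65/64; -129/128; -257/256; -513/512 | -1; 0 } -> -1025/1024
value(RRBBBBBBBBBBB) = { -2; -3/2; -5/4; -9/8; -17/16; -33/32; -65/64; -129/128; -257/256; -513/512; -1025/1024 | -1; 0 } -> -2049/2048
value(RRBBBBBBBBBBBB) = { -2; -3/2; -5/4; -9/8; -17/16; -33/32; -65/64; -129/128; -257/256; -513/512; -1025/1024; -2049/2048 | -1; 0 } -> -4097/4096

-4097/4096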